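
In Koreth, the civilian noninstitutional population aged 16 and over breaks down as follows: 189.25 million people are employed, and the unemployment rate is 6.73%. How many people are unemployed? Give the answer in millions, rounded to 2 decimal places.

Let U be the number unemployed. The labor force is E + U, and U/(E+U) = 0.0673.
So U = 0.0673 × 189.25 / (1 − 0.0673) = 12.7365 / 0.9327 ≈ 13.66 million.

About 13.66 million are unemployed.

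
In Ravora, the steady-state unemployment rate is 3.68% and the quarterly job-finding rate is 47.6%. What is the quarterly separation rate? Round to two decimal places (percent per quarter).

Separation rate ≈ 1.82% per quarter.

From u* = s/(s+f): s = u·f/(1−u).
s = 0.0368 × 47.6 / (1 − 0.0368) = 1.7517 / 0.9632 ≈ 1.82% per quarter.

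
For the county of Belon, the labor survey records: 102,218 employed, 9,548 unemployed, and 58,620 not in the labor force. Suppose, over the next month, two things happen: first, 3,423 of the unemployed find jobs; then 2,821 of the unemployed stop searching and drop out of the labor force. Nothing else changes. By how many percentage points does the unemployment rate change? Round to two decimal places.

Initially, labor force = 102,218 + 9,548 = 111,766, so u = 9,548/111,766 = 8.54%.
After the first change, unemployed falls and employed rises by 3,423; labor force unchanged → E = 105,641, U = 6,125, labor force = 111,766.
After the second change, unemployed and labor force both fall by 2,821 → E = 105,641, U = 3,304, labor force = 108,945.
New unemployment rate = 3,304 / 108,945 = 3.03%.
Change = 3.03% − 8.54% = −5.51 percentage points.

The unemployment rate changes by −5.51 percentage points.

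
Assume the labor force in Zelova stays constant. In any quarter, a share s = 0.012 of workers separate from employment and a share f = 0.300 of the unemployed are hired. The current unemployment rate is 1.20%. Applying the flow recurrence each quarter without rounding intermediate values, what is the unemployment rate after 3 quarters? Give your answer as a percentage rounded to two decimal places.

Unemployment rate after three quarters ≈ 2.98%.

With a fixed labor force, u_{t+1} = u_t + s·(1−u_t) − f·u_t = u_t·(1−s−f) + s.
Here 1−s−f = 0.688 and s = 0.012.
u_1 = 0.012000 × 0.688 + 0.012 = 0.020256.
u_2 = 0.020256 × 0.688 + 0.012 = 0.025936.
u_3 = 0.025936 × 0.688 + 0.012 = 0.029844.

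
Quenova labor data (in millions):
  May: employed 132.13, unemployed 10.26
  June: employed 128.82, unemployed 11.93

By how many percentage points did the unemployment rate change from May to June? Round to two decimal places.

The unemployment rate changed by +1.27 percentage points.

May: labor force = 132.13 + 10.26 = 142.39; u = 10.26/142.39 = 7.21%.
June: labor force = 128.82 + 11.93 = 140.75; u = 11.93/140.75 = 8.48%.
Change = 8.48% − 7.21% = +1.27 pp.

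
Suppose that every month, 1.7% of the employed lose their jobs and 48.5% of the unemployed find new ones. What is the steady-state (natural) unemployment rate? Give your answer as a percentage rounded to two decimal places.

Steady-state unemployment rate ≈ 3.39%.

At steady state the flows balance: s·E = f·U, so U/(E+U) = s/(s+f).
u* = 1.7 / (1.7 + 48.5) = 1.7 / 50.20 = 3.39%.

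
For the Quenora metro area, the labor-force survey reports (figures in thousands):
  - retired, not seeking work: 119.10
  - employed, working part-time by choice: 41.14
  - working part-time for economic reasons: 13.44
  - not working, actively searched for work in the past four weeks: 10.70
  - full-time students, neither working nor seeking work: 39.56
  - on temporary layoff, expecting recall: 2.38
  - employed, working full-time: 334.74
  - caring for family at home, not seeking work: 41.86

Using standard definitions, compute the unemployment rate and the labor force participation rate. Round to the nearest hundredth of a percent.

Unemployment rate ≈ 3.25%; labor force participation rate ≈ 66.74%.

Employed = 41.14 + 13.44 + 334.74 = 389.32 thousand (anyone who worked, including part-time for economic reasons, counts as employed).
Unemployed = 10.70 + 2.38 = 13.08 thousand (jobless and actively searching, or on temporary layoff).
Labor force = 389.32 + 13.08 = 402.40 thousand.
Not in labor force = 119.10 + 39.56 + 41.86 = 200.52 thousand (those not working and not actively searching are outside the labor force).
Civilian working-age population = 402.40 + 200.52 = 602.92 thousand.
Unemployment rate = 13.08 / 402.40 = 3.25%.
Labor force participation rate = 402.40 / 602.92 = 66.74%.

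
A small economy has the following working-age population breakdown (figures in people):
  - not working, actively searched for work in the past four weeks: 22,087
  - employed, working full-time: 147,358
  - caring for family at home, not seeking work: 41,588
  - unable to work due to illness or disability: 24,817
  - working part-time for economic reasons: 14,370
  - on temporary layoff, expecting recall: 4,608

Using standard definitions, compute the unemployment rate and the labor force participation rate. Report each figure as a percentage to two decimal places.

Unemployment rate ≈ 14.17%; labor force participation rate ≈ 73.94%.

Employed = 147,358 + 14,370 = 161,728 (anyone who worked, including part-time for economic reasons, counts as employed).
Unemployed = 22,087 + 4,608 = 26,695 (jobless and actively searching, or on temporary layoff).
Labor force = 161,728 + 26,695 = 188,423.
Not in labor force = 41,588 + 24,817 = 66,405 (those not working and not actively searching are outside the labor force).
Civilian working-age population = 188,423 + 66,405 = 254,828.
Unemployment rate = 26,695 / 188,423 = 14.17%.
Labor force participation rate = 188,423 / 254,828 = 73.94%.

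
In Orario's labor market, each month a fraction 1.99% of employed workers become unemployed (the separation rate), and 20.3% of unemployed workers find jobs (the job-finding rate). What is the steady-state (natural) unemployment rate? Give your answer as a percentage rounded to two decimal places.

At steady state the flows balance: s·E = f·U, so U/(E+U) = s/(s+f).
u* = 1.99 / (1.99 + 20.3) = 1.99 / 22.29 = 8.93%.

Steady-state unemployment rate ≈ 8.93%.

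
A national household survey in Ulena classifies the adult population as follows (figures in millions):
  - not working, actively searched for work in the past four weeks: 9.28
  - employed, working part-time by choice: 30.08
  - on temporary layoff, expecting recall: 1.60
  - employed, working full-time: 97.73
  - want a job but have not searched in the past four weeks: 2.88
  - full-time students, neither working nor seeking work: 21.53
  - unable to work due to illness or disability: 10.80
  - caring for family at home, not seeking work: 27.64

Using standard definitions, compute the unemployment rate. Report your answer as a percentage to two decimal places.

Unemployment rate ≈ 7.84%.

Employed = 30.08 + 97.73 = 127.81 million.
Unemployed = 9.28 + 1.60 = 10.88 million (jobless and actively searching, or on temporary layoff).
Labor force = 127.81 + 10.88 = 138.69 million.
Unemployment rate = 10.88 / 138.69 = 7.84%.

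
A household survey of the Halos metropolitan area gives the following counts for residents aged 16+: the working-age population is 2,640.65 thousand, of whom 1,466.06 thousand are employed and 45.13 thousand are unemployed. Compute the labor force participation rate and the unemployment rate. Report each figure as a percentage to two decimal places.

Labor force = employed + unemployed = 1,466.06 + 45.13 = 1,511.19 thousand.
Unemployment rate = 45.13 / 1,511.19 = 2.99%.
Labor force participation rate = 1,511.19 / 2,640.65 = 57.23%.

Labor force participation rate ≈ 57.23%; unemployment rate ≈ 2.99%.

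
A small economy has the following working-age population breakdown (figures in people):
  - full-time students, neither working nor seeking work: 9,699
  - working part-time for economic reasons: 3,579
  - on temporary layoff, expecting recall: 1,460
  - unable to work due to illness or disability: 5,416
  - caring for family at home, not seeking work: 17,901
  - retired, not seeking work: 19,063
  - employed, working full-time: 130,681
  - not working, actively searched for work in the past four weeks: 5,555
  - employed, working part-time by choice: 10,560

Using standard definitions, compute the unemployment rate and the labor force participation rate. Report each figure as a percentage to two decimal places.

Employed = 3,579 + 130,681 + 10,560 = 144,820 (anyone who worked, including part-time for economic reasons, counts as employed).
Unemployed = 1,460 + 5,555 = 7,015 (jobless and actively searching, or on temporary layoff).
Labor force = 144,820 + 7,015 = 151,835.
Not in labor force = 9,699 + 5,416 + 17,901 + 19,063 = 52,079 (those not working and not actively searching are outside the labor force).
Civilian working-age population = 151,835 + 52,079 = 203,914.
Unemployment rate = 7,015 / 151,835 = 4.62%.
Labor force participation rate = 151,835 / 203,914 = 74.46%.

Unemployment rate ≈ 4.62%; labor force participation rate ≈ 74.46%.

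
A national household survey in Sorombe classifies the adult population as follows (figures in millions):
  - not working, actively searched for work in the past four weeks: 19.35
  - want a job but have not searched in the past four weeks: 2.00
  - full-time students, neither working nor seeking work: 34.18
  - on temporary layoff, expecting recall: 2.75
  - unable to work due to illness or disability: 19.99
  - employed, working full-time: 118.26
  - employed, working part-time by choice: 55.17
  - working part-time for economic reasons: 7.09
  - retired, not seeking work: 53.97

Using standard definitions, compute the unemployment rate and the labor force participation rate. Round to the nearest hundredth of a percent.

Unemployment rate ≈ 10.91%; labor force participation rate ≈ 64.78%.

Employed = 118.26 + 55.17 + 7.09 = 180.52 million (anyone who worked, including part-time for economic reasons, counts as employed).
Unemployed = 19.35 + 2.75 = 22.10 million (jobless and actively searching, or on temporary layoff).
Labor force = 180.52 + 22.10 = 202.62 million.
Not in labor force = 2.00 + 34.18 + 19.99 + 53.97 = 110.14 million (those not working and not actively searching are outside the labor force — including those who want a job but have given up searching).
Civilian working-age population = 202.62 + 110.14 = 312.76 million.
Unemployment rate = 22.10 / 202.62 = 10.91%.
Labor force participation rate = 202.62 / 312.76 = 64.78%.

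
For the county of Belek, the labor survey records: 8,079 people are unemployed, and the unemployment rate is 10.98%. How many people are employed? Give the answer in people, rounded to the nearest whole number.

Labor force = U / u = 8,079 / 0.1098 ≈ 73,579.
Employed = labor force − unemployed = 73,579 − 8,079 = 65,500.

About 65,500 are employed.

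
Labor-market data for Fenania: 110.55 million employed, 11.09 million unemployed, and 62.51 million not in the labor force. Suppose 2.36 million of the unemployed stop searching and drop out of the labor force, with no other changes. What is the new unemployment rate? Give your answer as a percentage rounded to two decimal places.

Initially, labor force = 110.55 + 11.09 = 121.64 million, so u = 11.09/121.64 = 9.12%.
After the change, unemployed and labor force both fall by 2.36 → E = 110.55, U = 8.73, labor force = 119.28 million.
New unemployment rate = 8.73 / 119.28 = 7.32%.

New unemployment rate ≈ 7.32%.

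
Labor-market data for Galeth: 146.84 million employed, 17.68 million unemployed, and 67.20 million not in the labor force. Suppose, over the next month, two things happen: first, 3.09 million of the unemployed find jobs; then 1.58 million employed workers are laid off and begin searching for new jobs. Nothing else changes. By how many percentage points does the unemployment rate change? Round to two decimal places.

The unemployment rate changes by −0.92 percentage points.

Initially, labor force = 146.84 + 17.68 = 164.52 million, so u = 17.68/164.52 = 10.75%.
After the first change, unemployed falls and employed rises by 3.09; labor force unchanged → E = 149.93, U = 14.59, labor force = 164.52 million.
After the second change, employed falls and unemployed rises by 1.58; labor force unchanged → E = 148.35, U = 16.17, labor force = 164.52 million.
New unemployment rate = 16.17 / 164.52 = 9.83%.
Change = 9.83% − 10.75% = −0.92 percentage points.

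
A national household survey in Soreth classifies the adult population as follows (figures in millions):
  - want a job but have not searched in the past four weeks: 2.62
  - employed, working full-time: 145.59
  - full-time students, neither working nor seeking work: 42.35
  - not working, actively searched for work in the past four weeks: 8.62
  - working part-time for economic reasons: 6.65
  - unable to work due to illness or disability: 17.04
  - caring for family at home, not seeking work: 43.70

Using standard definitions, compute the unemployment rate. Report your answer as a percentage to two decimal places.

Employed = 145.59 + 6.65 = 152.24 million (anyone who worked, including part-time for economic reasons, counts as employed).
Unemployed = 8.62 million.
Labor force = 152.24 + 8.62 = 160.86 million.
Unemployment rate = 8.62 / 160.86 = 5.36%.

Unemployment rate ≈ 5.36%.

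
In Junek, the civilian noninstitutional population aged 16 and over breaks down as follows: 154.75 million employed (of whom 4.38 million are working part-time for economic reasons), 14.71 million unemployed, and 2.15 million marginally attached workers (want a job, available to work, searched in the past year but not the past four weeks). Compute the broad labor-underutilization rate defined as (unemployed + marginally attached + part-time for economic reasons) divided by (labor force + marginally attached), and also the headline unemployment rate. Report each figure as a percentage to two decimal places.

Broad underutilization rate ≈ 12.38%; headline unemployment rate ≈ 8.68%.

Labor force = 154.75 + 14.71 = 169.46 million.
Numerator = 14.71 + 2.15 + 4.38 = 21.24 million.
Denominator = 169.46 + 2.15 = 171.61 million.
Broad rate = 21.24 / 171.61 = 12.38%.
Headline unemployment rate = 14.71 / 169.46 = 8.68%.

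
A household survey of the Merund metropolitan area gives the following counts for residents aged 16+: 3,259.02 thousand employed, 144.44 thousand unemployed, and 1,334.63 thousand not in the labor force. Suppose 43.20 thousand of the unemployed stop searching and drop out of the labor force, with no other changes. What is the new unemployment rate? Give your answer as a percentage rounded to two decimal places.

New unemployment rate ≈ 3.01%.

Initially, labor force = 3,259.02 + 144.44 = 3,403.46 thousand, so u = 144.44/3,403.46 = 4.24%.
After the change, unemployed and labor force both fall by 43.20 → E = 3,259.02, U = 101.24, labor force = 3,360.26 thousand.
New unemployment rate = 101.24 / 3,360.26 = 3.01%.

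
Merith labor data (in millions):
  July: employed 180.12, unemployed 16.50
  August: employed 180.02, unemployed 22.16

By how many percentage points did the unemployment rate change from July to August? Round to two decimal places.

July: labor force = 180.12 + 16.50 = 196.62; u = 16.50/196.62 = 8.39%.
August: labor force = 180.02 + 22.16 = 202.18; u = 22.16/202.18 = 10.96%.
Change = 10.96% − 8.39% = +2.57 pp.

The unemployment rate changed by +2.57 percentage points.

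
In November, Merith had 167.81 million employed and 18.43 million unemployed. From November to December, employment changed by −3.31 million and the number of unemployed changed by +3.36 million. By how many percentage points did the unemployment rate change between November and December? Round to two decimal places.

The unemployment rate changed by +1.80 percentage points.

November: labor force = 167.81 + 18.43 = 186.24; u = 18.43/186.24 = 9.90%.
December: labor force = 164.50 + 21.79 = 186.29; u = 21.79/186.29 = 11.70%.
Change = 11.70% − 9.90% = +1.80 pp.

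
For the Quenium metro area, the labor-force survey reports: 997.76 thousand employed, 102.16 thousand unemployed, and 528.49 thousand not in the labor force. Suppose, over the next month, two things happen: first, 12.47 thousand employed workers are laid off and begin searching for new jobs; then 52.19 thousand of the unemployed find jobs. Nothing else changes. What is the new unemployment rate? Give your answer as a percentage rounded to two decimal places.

New unemployment rate ≈ 5.68%.

Initially, labor force = 997.76 + 102.16 = 1,099.92 thousand, so u = 102.16/1,099.92 = 9.29%.
After the first change, employed falls and unemployed rises by 12.47; labor force unchanged → E = 985.29, U = 114.63, labor force = 1,099.92 thousand.
After the second change, unemployed falls and employed rises by 52.19; labor force unchanged → E = 1,037.48, U = 62.44, labor force = 1,099.92 thousand.
New unemployment rate = 62.44 / 1,099.92 = 5.68%.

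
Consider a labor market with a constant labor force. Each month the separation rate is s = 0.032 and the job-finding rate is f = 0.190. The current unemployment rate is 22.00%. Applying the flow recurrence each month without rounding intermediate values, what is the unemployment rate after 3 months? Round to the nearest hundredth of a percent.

With a fixed labor force, u_{t+1} = u_t + s·(1−u_t) − f·u_t = u_t·(1−s−f) + s.
Here 1−s−f = 0.778 and s = 0.032.
u_1 = 0.220000 × 0.778 + 0.032 = 0.203160.
u_2 = 0.203160 × 0.778 + 0.032 = 0.190058.
u_3 = 0.190058 × 0.778 + 0.032 = 0.179865.

Unemployment rate after three months ≈ 17.99%.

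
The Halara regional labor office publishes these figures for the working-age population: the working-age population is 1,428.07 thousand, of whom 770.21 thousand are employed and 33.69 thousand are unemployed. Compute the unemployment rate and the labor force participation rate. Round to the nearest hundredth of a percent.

Unemployment rate ≈ 4.19%; labor force participation rate ≈ 56.29%.

Labor force = employed + unemployed = 770.21 + 33.69 = 803.90 thousand.
Unemployment rate = 33.69 / 803.90 = 4.19%.
Labor force participation rate = 803.90 / 1,428.07 = 56.29%.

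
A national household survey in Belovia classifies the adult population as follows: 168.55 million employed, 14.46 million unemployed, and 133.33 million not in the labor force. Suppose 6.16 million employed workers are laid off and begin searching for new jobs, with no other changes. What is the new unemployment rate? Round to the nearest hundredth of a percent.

New unemployment rate ≈ 11.27%.

Initially, labor force = 168.55 + 14.46 = 183.01 million, so u = 14.46/183.01 = 7.90%.
After the change, employed falls and unemployed rises by 6.16; labor force unchanged → E = 162.39, U = 20.62, labor force = 183.01 million.
New unemployment rate = 20.62 / 183.01 = 11.27%.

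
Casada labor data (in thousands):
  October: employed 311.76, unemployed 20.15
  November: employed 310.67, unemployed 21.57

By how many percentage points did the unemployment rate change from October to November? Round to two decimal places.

October: labor force = 311.76 + 20.15 = 331.91; u = 20.15/331.91 = 6.07%.
November: labor force = 310.67 + 21.57 = 332.24; u = 21.57/332.24 = 6.49%.
Change = 6.49% − 6.07% = +0.42 pp.

The unemployment rate changed by +0.42 percentage points.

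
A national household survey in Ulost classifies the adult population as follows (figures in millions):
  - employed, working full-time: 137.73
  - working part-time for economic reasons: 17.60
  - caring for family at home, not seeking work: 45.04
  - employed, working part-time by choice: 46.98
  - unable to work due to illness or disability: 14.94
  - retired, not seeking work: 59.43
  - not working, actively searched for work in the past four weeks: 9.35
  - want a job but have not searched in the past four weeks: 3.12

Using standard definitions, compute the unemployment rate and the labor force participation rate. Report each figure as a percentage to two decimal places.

Unemployment rate ≈ 4.42%; labor force participation rate ≈ 63.34%.

Employed = 137.73 + 17.60 + 46.98 = 202.31 million (anyone who worked, including part-time for economic reasons, counts as employed).
Unemployed = 9.35 million.
Labor force = 202.31 + 9.35 = 211.66 million.
Not in labor force = 45.04 + 14.94 + 59.43 + 3.12 = 122.53 million (those not working and not actively searching are outside the labor force — including those who want a job but have given up searching).
Civilian working-age population = 211.66 + 122.53 = 334.19 million.
Unemployment rate = 9.35 / 211.66 = 4.42%.
Labor force participation rate = 211.66 / 334.19 = 63.34%.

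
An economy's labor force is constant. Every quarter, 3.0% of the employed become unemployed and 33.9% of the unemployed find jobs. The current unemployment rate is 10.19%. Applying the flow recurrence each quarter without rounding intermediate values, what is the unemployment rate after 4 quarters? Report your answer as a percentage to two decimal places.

Unemployment rate after four quarters ≈ 8.46%.

With a fixed labor force, u_{t+1} = u_t + s·(1−u_t) − f·u_t = u_t·(1−s−f) + s.
Here 1−s−f = 0.631 and s = 0.030.
u_1 = 0.101900 × 0.631 + 0.030 = 0.094299.
u_2 = 0.094299 × 0.631 + 0.030 = 0.089503.
u_3 = 0.089503 × 0.631 + 0.030 = 0.086476.
u_4 = 0.086476 × 0.631 + 0.030 = 0.084566.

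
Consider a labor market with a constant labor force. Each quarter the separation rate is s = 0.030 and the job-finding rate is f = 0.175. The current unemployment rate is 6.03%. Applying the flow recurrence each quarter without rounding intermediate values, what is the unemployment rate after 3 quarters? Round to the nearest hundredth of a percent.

Unemployment rate after three quarters ≈ 10.31%.

With a fixed labor force, u_{t+1} = u_t + s·(1−u_t) − f·u_t = u_t·(1−s−f) + s.
Here 1−s−f = 0.795 and s = 0.030.
u_1 = 0.060300 × 0.795 + 0.030 = 0.077938.
u_2 = 0.077938 × 0.795 + 0.030 = 0.091961.
u_3 = 0.091961 × 0.795 + 0.030 = 0.103109.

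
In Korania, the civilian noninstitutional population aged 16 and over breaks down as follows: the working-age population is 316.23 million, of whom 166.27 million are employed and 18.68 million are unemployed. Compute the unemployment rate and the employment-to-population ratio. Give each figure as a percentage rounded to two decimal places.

Labor force = employed + unemployed = 166.27 + 18.68 = 184.95 million.
Unemployment rate = 18.68 / 184.95 = 10.10%.
Employment-population ratio = 166.27 / 316.23 = 52.58%.

Unemployment rate ≈ 10.10%; employment-population ratio ≈ 52.58%.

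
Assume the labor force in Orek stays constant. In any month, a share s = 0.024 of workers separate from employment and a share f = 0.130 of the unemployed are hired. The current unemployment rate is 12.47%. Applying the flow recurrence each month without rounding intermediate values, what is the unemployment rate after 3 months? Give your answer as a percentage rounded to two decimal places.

Unemployment rate after three months ≈ 13.70%.

With a fixed labor force, u_{t+1} = u_t + s·(1−u_t) − f·u_t = u_t·(1−s−f) + s.
Here 1−s−f = 0.846 and s = 0.024.
u_1 = 0.124700 × 0.846 + 0.024 = 0.129496.
u_2 = 0.129496 × 0.846 + 0.024 = 0.133554.
u_3 = 0.133554 × 0.846 + 0.024 = 0.136987.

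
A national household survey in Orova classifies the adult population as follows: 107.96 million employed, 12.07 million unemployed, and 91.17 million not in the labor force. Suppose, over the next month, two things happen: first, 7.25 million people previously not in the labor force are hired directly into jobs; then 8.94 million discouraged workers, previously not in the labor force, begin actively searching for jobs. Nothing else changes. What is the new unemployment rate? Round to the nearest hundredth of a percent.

New unemployment rate ≈ 15.42%.

Initially, labor force = 107.96 + 12.07 = 120.03 million, so u = 12.07/120.03 = 10.06%.
After the first change, employed and labor force both rise by 7.25; unemployed unchanged → E = 115.21, U = 12.07, labor force = 127.28 million.
After the second change, unemployed and labor force both rise by 8.94 → E = 115.21, U = 21.01, labor force = 136.22 million.
New unemployment rate = 21.01 / 136.22 = 15.42%.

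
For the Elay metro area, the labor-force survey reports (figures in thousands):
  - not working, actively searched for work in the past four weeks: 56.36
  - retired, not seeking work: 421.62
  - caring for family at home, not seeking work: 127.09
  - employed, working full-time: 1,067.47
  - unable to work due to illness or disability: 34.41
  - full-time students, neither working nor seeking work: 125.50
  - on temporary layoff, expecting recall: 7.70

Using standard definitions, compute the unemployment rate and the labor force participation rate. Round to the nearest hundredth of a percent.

Unemployment rate ≈ 5.66%; labor force participation rate ≈ 61.49%.

Employed = 1,067.47 thousand.
Unemployed = 56.36 + 7.70 = 64.06 thousand (jobless and actively searching, or on temporary layoff).
Labor force = 1,067.47 + 64.06 = 1,131.53 thousand.
Not in labor force = 421.62 + 127.09 + 34.41 + 125.50 = 708.62 thousand (those not working and not actively searching are outside the labor force).
Civilian working-age population = 1,131.53 + 708.62 = 1,840.15 thousand.
Unemployment rate = 64.06 / 1,131.53 = 5.66%.
Labor force participation rate = 1,131.53 / 1,840.15 = 61.49%.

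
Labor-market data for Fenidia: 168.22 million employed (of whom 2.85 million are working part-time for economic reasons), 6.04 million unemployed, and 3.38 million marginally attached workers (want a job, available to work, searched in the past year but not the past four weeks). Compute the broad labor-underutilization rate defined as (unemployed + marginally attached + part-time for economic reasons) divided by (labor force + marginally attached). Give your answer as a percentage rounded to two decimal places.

Labor force = 168.22 + 6.04 = 174.26 million.
Numerator = 6.04 + 3.38 + 2.85 = 12.27 million.
Denominator = 174.26 + 3.38 = 177.64 million.
Broad rate = 12.27 / 177.64 = 6.91%.

Broad underutilization rate ≈ 6.91%.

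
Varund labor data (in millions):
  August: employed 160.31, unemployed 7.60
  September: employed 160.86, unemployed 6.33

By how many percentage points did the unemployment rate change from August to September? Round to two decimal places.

August: labor force = 160.31 + 7.60 = 167.91; u = 7.60/167.91 = 4.53%.
September: labor force = 160.86 + 6.33 = 167.19; u = 6.33/167.19 = 3.79%.
Change = 3.79% − 4.53% = −0.74 pp.

The unemployment rate changed by −0.74 percentage points.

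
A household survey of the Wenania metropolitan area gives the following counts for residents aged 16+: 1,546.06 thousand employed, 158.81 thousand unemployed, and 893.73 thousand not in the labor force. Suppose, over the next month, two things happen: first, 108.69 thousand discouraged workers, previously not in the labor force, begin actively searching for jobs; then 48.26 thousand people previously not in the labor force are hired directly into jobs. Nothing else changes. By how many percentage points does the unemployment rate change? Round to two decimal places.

The unemployment rate changes by +5.05 percentage points.

Initially, labor force = 1,546.06 + 158.81 = 1,704.87 thousand, so u = 158.81/1,704.87 = 9.32%.
After the first change, unemployed and labor force both rise by 108.69 → E = 1,546.06, U = 267.50, labor force = 1,813.56 thousand.
After the second change, employed and labor force both rise by 48.26; unemployed unchanged → E = 1,594.32, U = 267.50, labor force = 1,861.82 thousand.
New unemployment rate = 267.50 / 1,861.82 = 14.37%.
Change = 14.37% − 9.32% = +5.05 percentage points.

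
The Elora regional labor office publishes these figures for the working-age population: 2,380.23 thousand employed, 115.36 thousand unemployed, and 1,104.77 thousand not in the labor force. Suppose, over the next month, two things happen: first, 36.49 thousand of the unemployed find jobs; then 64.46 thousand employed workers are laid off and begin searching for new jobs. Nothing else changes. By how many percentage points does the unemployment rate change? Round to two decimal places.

Initially, labor force = 2,380.23 + 115.36 = 2,495.59 thousand, so u = 115.36/2,495.59 = 4.62%.
After the first change, unemployed falls and employed rises by 36.49; labor force unchanged → E = 2,416.72, U = 78.87, labor force = 2,495.59 thousand.
After the second change, employed falls and unemployed rises by 64.46; labor force unchanged → E = 2,352.26, U = 143.33, labor force = 2,495.59 thousand.
New unemployment rate = 143.33 / 2,495.59 = 5.74%.
Change = 5.74% − 4.62% = +1.12 percentage points.

The unemployment rate changes by +1.12 percentage points.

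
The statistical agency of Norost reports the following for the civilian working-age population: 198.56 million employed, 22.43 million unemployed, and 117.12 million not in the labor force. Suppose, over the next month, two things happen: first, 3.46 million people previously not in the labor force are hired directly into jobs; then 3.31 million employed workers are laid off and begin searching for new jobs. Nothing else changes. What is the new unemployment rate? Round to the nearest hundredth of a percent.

New unemployment rate ≈ 11.47%.

Initially, labor force = 198.56 + 22.43 = 220.99 million, so u = 22.43/220.99 = 10.15%.
After the first change, employed and labor force both rise by 3.46; unemployed unchanged → E = 202.02, U = 22.43, labor force = 224.45 million.
After the second change, employed falls and unemployed rises by 3.31; labor force unchanged → E = 198.71, U = 25.74, labor force = 224.45 million.
New unemployment rate = 25.74 / 224.45 = 11.47%.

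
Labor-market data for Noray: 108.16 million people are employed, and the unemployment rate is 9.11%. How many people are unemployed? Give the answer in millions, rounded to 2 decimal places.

About 10.84 million are unemployed.

Let U be the number unemployed. The labor force is E + U, and U/(E+U) = 0.0911.
So U = 0.0911 × 108.16 / (1 − 0.0911) = 9.8534 / 0.9089 ≈ 10.84 million.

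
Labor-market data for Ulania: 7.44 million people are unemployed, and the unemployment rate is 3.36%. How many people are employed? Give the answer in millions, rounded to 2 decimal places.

About 213.99 million are employed.

Labor force = U / u = 7.44 / 0.0336 ≈ 221.43 million.
Employed = labor force − unemployed = 221.43 − 7.44 = 213.99 million.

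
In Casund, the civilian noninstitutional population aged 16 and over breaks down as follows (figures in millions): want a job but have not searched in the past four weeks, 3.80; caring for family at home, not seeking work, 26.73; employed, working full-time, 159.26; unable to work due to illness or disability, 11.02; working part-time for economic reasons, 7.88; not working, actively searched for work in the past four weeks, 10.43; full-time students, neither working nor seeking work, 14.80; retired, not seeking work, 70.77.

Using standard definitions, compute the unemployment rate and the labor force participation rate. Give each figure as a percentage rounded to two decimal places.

Employed = 159.26 + 7.88 = 167.14 million (anyone who worked, including part-time for economic reasons, counts as employed).
Unemployed = 10.43 million.
Labor force = 167.14 + 10.43 = 177.57 million.
Not in labor force = 3.80 + 26.73 + 11.02 + 14.80 + 70.77 = 127.12 million (those not working and not actively searching are outside the labor force — including those who want a job but have given up searching).
Civilian working-age population = 177.57 + 127.12 = 304.69 million.
Unemployment rate = 10.43 / 177.57 = 5.87%.
Labor force participation rate = 177.57 / 304.69 = 58.28%.

Unemployment rate ≈ 5.87%; labor force participation rate ≈ 58.28%.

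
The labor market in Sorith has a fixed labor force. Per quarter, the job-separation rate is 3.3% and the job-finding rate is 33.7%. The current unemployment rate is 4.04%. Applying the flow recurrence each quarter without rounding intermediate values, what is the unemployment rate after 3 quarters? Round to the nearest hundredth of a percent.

Unemployment rate after three quarters ≈ 7.70%.

With a fixed labor force, u_{t+1} = u_t + s·(1−u_t) − f·u_t = u_t·(1−s−f) + s.
Here 1−s−f = 0.630 and s = 0.033.
u_1 = 0.040400 × 0.630 + 0.033 = 0.058452.
u_2 = 0.058452 × 0.630 + 0.033 = 0.069825.
u_3 = 0.069825 × 0.630 + 0.033 = 0.076990.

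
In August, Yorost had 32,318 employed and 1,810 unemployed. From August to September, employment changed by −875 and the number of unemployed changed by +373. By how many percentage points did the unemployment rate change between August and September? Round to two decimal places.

August: labor force = 32,318 + 1,810 = 34,128; u = 1,810/34,128 = 5.30%.
September: labor force = 31,443 + 2,183 = 33,626; u = 2,183/33,626 = 6.49%.
Change = 6.49% − 5.30% = +1.19 pp.

The unemployment rate changed by +1.19 percentage points.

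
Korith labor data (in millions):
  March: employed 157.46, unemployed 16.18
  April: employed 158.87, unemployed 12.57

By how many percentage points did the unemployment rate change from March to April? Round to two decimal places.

March: labor force = 157.46 + 16.18 = 173.64; u = 16.18/173.64 = 9.32%.
April: labor force = 158.87 + 12.57 = 171.44; u = 12.57/171.44 = 7.33%.
Change = 7.33% − 9.32% = −1.99 pp.

The unemployment rate changed by −1.99 percentage points.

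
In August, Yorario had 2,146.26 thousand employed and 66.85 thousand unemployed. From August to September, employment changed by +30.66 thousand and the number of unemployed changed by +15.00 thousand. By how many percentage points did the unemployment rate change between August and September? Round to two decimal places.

The unemployment rate changed by +0.60 percentage points.

August: labor force = 2,146.26 + 66.85 = 2,213.11; u = 66.85/2,213.11 = 3.02%.
September: labor force = 2,176.92 + 81.85 = 2,258.77; u = 81.85/2,258.77 = 3.62%.
Change = 3.62% − 3.02% = +0.60 pp.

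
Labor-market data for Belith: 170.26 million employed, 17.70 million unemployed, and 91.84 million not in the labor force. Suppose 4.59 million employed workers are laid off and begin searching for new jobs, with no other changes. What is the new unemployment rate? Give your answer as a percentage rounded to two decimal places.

New unemployment rate ≈ 11.86%.

Initially, labor force = 170.26 + 17.70 = 187.96 million, so u = 17.70/187.96 = 9.42%.
After the change, employed falls and unemployed rises by 4.59; labor force unchanged → E = 165.67, U = 22.29, labor force = 187.96 million.
New unemployment rate = 22.29 / 187.96 = 11.86%.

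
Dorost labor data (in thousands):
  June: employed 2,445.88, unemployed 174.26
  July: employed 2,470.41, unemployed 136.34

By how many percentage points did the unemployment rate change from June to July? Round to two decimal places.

The unemployment rate changed by −1.42 percentage points.

June: labor force = 2,445.88 + 174.26 = 2,620.14; u = 174.26/2,620.14 = 6.65%.
July: labor force = 2,470.41 + 136.34 = 2,606.75; u = 136.34/2,606.75 = 5.23%.
Change = 5.23% − 6.65% = −1.42 pp.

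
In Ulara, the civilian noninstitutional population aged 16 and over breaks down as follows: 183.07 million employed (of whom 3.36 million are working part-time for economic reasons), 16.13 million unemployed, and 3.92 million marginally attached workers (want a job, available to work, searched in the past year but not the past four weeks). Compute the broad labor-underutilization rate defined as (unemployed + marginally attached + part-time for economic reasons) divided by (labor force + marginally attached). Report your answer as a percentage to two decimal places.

Broad underutilization rate ≈ 11.53%.

Labor force = 183.07 + 16.13 = 199.20 million.
Numerator = 16.13 + 3.92 + 3.36 = 23.41 million.
Denominator = 199.20 + 3.92 = 203.12 million.
Broad rate = 23.41 / 203.12 = 11.53%.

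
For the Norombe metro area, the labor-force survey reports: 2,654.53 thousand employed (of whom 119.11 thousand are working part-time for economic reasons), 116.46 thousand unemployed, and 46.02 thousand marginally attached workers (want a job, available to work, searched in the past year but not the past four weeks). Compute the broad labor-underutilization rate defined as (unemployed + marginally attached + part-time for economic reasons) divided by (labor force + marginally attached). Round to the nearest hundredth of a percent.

Labor force = 2,654.53 + 116.46 = 2,770.99 thousand.
Numerator = 116.46 + 46.02 + 119.11 = 281.59 thousand.
Denominator = 2,770.99 + 46.02 = 2,817.01 thousand.
Broad rate = 281.59 / 2,817.01 = 10.00%.

Broad underutilization rate ≈ 10.00%.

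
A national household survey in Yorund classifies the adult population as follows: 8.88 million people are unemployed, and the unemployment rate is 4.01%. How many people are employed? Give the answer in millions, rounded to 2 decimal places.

About 212.57 million are employed.

Labor force = U / u = 8.88 / 0.0401 ≈ 221.45 million.
Employed = labor force − unemployed = 221.45 − 8.88 = 212.57 million.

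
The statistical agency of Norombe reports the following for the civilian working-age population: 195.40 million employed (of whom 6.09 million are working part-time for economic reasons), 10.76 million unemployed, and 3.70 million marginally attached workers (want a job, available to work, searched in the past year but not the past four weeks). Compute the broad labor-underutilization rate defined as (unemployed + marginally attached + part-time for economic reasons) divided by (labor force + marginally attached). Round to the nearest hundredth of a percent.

Labor force = 195.40 + 10.76 = 206.16 million.
Numerator = 10.76 + 3.70 + 6.09 = 20.55 million.
Denominator = 206.16 + 3.70 = 209.86 million.
Broad rate = 20.55 / 209.86 = 9.79%.

Broad underutilization rate ≈ 9.79%.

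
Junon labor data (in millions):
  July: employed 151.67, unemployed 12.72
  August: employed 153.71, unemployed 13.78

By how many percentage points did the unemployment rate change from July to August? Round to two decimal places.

July: labor force = 151.67 + 12.72 = 164.39; u = 12.72/164.39 = 7.74%.
August: labor force = 153.71 + 13.78 = 167.49; u = 13.78/167.49 = 8.23%.
Change = 8.23% − 7.74% = +0.49 pp.

The unemployment rate changed by +0.49 percentage points.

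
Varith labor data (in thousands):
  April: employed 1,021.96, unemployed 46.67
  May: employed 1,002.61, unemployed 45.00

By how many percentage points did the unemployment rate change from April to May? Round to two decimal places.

The unemployment rate changed by −0.07 percentage points.

April: labor force = 1,021.96 + 46.67 = 1,068.63; u = 46.67/1,068.63 = 4.37%.
May: labor force = 1,002.61 + 45.00 = 1,047.61; u = 45.00/1,047.61 = 4.30%.
Change = 4.30% − 4.37% = −0.07 pp.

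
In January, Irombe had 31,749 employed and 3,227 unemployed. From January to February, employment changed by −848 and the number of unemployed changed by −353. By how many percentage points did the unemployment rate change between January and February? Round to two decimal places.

January: labor force = 31,749 + 3,227 = 34,976; u = 3,227/34,976 = 9.23%.
February: labor force = 30,901 + 2,874 = 33,775; u = 2,874/33,775 = 8.51%.
Change = 8.51% − 9.23% = −0.72 pp.

The unemployment rate changed by −0.72 percentage points.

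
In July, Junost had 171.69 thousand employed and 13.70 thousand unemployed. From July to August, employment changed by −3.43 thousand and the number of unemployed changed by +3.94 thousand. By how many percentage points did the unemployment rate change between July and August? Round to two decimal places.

The unemployment rate changed by +2.10 percentage points.

July: labor force = 171.69 + 13.70 = 185.39; u = 13.70/185.39 = 7.39%.
August: labor force = 168.26 + 17.64 = 185.90; u = 17.64/185.90 = 9.49%.
Change = 9.49% − 7.39% = +2.10 pp.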